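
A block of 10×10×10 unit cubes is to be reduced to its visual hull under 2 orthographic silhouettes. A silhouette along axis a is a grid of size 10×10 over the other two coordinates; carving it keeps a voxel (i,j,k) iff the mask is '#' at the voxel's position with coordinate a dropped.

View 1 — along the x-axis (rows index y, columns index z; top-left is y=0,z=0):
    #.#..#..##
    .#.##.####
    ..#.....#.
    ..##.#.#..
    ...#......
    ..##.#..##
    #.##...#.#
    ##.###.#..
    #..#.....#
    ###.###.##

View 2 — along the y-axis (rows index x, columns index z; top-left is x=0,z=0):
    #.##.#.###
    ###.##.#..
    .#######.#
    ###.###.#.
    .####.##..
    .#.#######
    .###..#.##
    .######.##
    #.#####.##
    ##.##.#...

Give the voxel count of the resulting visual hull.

start: 10×10×10 = 1000 voxels
carve view 1 (along x, YZ-mask fill 46/100): 460 voxels remain
carve view 2 (along y, XZ-mask fill 69/100): 314 voxels remain

314 voxels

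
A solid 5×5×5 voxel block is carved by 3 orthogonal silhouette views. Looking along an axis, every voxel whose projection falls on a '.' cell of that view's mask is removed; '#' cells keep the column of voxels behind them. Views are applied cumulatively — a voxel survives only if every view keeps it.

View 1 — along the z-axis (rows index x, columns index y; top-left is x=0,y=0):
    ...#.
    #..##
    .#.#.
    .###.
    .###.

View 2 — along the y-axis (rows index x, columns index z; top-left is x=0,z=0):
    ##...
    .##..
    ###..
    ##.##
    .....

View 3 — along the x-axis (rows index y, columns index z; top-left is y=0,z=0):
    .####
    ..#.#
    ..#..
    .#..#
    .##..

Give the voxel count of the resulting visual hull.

remaining voxels: 11

start: 5×5×5 = 125 voxels
[1] z-view keeps 12 columns → grid now 60
[2] y-view keeps 11 columns → grid now 26
[3] x-view keeps 11 columns → grid now 11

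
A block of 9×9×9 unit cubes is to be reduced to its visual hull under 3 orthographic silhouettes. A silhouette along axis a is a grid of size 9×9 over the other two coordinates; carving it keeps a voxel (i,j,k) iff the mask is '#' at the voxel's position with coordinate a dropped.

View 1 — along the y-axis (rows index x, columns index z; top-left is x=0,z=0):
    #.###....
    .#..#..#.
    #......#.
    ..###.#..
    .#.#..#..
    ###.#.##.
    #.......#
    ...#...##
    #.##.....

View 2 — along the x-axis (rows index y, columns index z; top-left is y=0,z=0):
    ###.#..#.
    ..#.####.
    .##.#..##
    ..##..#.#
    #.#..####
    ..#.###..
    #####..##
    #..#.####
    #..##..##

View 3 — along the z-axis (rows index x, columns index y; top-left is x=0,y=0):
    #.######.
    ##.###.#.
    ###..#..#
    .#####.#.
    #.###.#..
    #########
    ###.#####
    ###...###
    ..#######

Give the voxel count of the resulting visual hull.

start: 9×9×9 = 729 voxels
  1. axis=1 (XZ plane), |mask|=30  ⇒  voxels=270
  2. axis=0 (YZ plane), |mask|=47  ⇒  voxels=161
  3. axis=2 (XY plane), |mask|=59  ⇒  voxels=122

122 voxels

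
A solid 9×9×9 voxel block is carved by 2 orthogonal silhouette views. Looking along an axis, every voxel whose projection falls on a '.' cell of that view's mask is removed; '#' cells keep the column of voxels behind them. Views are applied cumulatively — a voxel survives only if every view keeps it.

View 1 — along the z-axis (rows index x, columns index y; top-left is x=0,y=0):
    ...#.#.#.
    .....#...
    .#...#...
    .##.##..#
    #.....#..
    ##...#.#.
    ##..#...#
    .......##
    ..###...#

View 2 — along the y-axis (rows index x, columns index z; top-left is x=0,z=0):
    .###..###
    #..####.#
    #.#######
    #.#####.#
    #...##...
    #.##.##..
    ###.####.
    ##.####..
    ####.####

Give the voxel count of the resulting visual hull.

173 voxels

start: 9×9×9 = 729 voxels
V1 z: intersect with XY mask (27 set) -- 243 left
V2 y: intersect with XZ mask (56 set) -- 173 left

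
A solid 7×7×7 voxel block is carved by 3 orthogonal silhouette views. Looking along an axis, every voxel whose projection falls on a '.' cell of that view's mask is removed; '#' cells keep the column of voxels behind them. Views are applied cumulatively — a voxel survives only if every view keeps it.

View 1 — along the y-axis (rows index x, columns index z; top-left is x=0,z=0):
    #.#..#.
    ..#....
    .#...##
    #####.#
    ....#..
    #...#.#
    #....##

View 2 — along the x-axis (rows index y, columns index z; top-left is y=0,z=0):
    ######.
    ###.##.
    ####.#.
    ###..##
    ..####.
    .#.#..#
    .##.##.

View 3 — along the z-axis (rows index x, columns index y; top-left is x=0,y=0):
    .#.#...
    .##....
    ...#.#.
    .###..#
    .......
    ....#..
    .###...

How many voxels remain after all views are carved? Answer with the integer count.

36 voxels

full grid |V| = 343
after view 1 [y-axis, 20 of 49 cells solid] → remaining = 140
after view 2 [x-axis, 32 of 49 cells solid] → remaining = 88
after view 3 [z-axis, 14 of 49 cells solid] → remaining = 36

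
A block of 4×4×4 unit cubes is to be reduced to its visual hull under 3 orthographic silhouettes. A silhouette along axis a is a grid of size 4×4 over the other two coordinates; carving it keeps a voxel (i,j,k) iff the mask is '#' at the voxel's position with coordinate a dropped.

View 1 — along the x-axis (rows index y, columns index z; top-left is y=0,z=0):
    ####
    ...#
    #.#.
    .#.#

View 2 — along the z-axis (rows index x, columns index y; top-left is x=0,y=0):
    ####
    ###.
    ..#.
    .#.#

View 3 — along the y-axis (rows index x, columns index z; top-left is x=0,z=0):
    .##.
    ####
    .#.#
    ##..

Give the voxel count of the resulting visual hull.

initial block: 4^3 = 64
V1 x: intersect with YZ mask (9 set) -- 36 left
V2 z: intersect with XY mask (10 set) -- 21 left
V3 y: intersect with XZ mask (10 set) -- 12 left

12 voxels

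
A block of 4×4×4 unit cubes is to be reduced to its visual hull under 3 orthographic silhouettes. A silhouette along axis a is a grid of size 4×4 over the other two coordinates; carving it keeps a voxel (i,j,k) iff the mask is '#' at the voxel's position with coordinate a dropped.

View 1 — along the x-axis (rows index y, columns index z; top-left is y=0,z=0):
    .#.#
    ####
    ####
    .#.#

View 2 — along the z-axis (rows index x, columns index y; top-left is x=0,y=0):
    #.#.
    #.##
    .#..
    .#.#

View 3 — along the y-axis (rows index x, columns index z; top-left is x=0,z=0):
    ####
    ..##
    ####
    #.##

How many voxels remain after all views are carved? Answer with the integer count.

initial block: 4^3 = 64
V1 x: intersect with YZ mask (12 set) -- 48 left
V2 z: intersect with XY mask (8 set) -- 24 left
V3 y: intersect with XZ mask (13 set) -- 18 left

voxel count = 18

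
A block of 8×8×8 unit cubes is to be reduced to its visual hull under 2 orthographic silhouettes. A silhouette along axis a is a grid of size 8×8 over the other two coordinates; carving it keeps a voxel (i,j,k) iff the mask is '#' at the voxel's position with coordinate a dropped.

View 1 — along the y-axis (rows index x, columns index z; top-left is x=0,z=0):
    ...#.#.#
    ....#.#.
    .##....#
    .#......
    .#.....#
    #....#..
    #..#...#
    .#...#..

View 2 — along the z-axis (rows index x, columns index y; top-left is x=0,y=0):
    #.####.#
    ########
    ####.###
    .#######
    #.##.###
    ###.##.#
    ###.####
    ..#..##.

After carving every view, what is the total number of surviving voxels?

voxel count = 113

full grid |V| = 512
after view 1 [y-axis, 18 of 64 cells solid] → remaining = 144
after view 2 [z-axis, 50 of 64 cells solid] → remaining = 113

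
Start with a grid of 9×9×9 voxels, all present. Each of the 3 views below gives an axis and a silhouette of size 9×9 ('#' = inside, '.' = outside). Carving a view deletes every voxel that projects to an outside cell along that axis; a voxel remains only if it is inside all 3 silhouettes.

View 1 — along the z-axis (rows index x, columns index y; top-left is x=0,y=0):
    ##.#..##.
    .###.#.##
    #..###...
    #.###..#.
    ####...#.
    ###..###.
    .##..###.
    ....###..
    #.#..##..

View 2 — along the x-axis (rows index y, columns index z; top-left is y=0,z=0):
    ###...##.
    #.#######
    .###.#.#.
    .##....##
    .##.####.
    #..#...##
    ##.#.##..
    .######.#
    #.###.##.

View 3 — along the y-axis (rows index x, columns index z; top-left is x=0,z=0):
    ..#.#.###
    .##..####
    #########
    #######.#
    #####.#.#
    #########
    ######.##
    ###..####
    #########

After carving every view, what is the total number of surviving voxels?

start: 9×9×9 = 729 voxels
  1. axis=2 (XY plane), |mask|=43  ⇒  voxels=387
  2. axis=0 (YZ plane), |mask|=50  ⇒  voxels=235
  3. axis=1 (XZ plane), |mask|=68  ⇒  voxels=194

voxel count = 194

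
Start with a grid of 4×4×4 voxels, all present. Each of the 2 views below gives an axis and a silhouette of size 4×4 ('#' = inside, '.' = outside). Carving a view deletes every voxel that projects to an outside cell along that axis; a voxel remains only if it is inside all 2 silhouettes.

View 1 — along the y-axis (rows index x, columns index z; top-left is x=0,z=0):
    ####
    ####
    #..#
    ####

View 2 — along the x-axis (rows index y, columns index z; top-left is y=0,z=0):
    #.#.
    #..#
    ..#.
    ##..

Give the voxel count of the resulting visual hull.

25 voxels

full grid |V| = 64
  1. axis=1 (XZ plane), |mask|=14  ⇒  voxels=56
  2. axis=0 (YZ plane), |mask|=7  ⇒  voxels=25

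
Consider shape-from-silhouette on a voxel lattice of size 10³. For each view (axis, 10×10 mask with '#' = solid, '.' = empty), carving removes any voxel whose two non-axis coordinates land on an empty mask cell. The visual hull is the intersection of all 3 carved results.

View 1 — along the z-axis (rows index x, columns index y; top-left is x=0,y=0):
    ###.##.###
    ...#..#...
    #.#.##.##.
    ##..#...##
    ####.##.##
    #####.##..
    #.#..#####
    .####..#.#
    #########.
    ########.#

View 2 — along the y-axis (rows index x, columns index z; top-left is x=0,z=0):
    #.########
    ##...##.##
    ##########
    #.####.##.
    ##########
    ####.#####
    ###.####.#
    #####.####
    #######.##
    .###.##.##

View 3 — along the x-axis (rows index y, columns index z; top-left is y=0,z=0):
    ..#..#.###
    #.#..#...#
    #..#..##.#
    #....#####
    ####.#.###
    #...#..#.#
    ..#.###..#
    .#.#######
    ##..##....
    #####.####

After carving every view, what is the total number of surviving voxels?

before carving: 1000 voxels (10×10×10)
[1] z-view keeps 67 columns → grid now 670
[2] y-view keeps 84 columns → grid now 576
[3] x-view keeps 58 columns → grid now 338

remaining voxels: 338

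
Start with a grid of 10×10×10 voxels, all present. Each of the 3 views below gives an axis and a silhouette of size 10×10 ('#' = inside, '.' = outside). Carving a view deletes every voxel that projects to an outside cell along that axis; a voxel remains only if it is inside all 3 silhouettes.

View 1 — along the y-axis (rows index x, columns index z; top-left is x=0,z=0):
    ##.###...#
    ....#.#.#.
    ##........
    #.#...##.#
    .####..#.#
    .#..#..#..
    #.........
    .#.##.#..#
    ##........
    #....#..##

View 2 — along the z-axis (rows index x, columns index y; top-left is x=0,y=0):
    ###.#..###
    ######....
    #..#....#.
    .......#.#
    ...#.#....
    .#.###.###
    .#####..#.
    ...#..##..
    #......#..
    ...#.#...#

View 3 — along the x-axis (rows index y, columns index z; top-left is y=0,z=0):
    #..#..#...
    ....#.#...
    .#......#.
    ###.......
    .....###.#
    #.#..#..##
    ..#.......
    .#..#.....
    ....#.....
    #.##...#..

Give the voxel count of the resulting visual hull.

full grid |V| = 1000
carve view 1 (along y, XZ-mask fill 37/100): 370 voxels remain
carve view 2 (along z, XY-mask fill 41/100): 146 voxels remain
carve view 3 (along x, YZ-mask fill 27/100): 47 voxels remain

|visual hull| = 47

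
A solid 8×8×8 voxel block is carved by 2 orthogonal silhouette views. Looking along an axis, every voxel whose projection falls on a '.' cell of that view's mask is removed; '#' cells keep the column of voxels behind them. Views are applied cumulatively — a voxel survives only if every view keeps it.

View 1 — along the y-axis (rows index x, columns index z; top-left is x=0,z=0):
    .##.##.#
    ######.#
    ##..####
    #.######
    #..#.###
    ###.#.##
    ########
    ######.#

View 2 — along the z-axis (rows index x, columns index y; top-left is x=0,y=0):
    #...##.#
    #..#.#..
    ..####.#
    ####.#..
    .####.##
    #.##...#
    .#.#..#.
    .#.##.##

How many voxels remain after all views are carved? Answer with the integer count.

before carving: 512 voxels (8×8×8)
after view 1 [y-axis, 51 of 64 cells solid] → remaining = 408
after view 2 [z-axis, 35 of 64 cells solid] → remaining = 219

|visual hull| = 219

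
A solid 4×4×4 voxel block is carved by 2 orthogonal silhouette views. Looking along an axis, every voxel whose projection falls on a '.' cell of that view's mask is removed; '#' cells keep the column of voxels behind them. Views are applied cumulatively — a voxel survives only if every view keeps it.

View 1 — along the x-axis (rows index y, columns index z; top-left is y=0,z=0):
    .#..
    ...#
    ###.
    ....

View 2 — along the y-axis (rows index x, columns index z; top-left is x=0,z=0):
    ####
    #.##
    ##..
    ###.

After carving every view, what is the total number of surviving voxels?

full grid |V| = 64
step 1: project along x, AND mask (5/16) → |grid| = 20
step 2: project along y, AND mask (12/16) → |grid| = 15

15 voxels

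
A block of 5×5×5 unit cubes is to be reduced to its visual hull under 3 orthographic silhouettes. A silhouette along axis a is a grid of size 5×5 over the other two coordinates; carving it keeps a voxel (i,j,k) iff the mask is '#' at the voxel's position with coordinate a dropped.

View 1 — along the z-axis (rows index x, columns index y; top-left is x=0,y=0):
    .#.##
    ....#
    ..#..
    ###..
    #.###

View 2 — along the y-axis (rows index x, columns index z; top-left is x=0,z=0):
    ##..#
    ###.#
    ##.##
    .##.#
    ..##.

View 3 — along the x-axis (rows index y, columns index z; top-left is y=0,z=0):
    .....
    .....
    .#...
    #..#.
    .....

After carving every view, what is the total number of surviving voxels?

|visual hull| = 4

full grid |V| = 125
  1. axis=2 (XY plane), |mask|=12  ⇒  voxels=60
  2. axis=1 (XZ plane), |mask|=16  ⇒  voxels=34
  3. axis=0 (YZ plane), |mask|=3  ⇒  voxels=4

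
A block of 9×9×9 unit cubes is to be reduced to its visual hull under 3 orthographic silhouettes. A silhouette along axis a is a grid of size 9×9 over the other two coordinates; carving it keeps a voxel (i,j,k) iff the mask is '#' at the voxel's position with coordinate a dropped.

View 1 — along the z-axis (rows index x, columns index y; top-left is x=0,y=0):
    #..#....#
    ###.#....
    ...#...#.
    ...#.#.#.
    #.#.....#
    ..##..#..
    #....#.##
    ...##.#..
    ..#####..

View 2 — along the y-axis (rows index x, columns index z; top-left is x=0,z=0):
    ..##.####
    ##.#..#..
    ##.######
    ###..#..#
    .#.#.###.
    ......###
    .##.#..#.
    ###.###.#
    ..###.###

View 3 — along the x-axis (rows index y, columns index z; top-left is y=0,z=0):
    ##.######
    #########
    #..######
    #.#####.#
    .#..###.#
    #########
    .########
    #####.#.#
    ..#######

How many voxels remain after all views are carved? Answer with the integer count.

|visual hull| = 130

initial block: 9^3 = 729
carve view 1 (along z, XY-mask fill 30/81): 270 voxels remain
carve view 2 (along y, XZ-mask fill 48/81): 156 voxels remain
carve view 3 (along x, YZ-mask fill 67/81): 130 voxels remain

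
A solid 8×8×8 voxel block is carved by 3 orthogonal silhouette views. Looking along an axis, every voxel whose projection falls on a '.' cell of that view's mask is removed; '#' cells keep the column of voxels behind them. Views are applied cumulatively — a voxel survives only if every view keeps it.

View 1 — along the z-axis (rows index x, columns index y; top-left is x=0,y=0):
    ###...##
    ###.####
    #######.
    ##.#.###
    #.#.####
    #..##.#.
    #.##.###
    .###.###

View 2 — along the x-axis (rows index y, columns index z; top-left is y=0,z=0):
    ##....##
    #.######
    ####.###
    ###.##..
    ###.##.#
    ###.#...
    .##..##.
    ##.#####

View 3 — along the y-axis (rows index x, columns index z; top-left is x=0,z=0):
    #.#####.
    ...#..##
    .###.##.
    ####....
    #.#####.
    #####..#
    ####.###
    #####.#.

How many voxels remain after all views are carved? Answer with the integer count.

start: 8×8×8 = 512 voxels
V1 z: intersect with XY mask (47 set) -- 376 left
V2 x: intersect with YZ mask (44 set) -- 252 left
V3 y: intersect with XZ mask (43 set) -- 163 left

163 voxels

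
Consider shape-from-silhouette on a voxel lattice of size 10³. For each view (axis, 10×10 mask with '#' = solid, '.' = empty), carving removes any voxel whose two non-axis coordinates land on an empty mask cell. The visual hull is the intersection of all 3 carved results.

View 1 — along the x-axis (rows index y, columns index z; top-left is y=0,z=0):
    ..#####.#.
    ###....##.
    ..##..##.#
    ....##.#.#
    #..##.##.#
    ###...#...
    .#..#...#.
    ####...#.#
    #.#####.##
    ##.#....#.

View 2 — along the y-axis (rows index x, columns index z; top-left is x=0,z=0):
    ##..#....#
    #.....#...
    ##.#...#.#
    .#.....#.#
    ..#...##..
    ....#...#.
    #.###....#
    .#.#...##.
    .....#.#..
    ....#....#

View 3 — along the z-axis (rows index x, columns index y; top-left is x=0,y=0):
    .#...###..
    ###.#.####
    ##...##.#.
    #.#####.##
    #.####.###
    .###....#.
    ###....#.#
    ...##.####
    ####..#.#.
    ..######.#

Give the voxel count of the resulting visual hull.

remaining voxels: 96

start: 10×10×10 = 1000 voxels
  1. axis=0 (YZ plane), |mask|=51  ⇒  voxels=510
  2. axis=1 (XZ plane), |mask|=32  ⇒  voxels=167
  3. axis=2 (XY plane), |mask|=61  ⇒  voxels=96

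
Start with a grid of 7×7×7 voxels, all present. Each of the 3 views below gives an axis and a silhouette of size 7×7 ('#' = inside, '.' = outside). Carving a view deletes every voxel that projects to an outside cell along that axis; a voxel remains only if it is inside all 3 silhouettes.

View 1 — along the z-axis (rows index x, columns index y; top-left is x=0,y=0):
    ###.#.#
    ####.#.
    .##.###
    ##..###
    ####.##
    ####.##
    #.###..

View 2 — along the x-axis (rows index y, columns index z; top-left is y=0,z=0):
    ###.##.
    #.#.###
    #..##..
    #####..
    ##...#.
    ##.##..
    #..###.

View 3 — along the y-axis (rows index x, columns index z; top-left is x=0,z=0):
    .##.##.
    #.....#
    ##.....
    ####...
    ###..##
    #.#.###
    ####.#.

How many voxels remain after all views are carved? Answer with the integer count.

start: 7×7×7 = 343 voxels
carve view 1 (along z, XY-mask fill 36/49): 252 voxels remain
carve view 2 (along x, YZ-mask fill 29/49): 150 voxels remain
carve view 3 (along y, XZ-mask fill 27/49): 85 voxels remain

85 voxels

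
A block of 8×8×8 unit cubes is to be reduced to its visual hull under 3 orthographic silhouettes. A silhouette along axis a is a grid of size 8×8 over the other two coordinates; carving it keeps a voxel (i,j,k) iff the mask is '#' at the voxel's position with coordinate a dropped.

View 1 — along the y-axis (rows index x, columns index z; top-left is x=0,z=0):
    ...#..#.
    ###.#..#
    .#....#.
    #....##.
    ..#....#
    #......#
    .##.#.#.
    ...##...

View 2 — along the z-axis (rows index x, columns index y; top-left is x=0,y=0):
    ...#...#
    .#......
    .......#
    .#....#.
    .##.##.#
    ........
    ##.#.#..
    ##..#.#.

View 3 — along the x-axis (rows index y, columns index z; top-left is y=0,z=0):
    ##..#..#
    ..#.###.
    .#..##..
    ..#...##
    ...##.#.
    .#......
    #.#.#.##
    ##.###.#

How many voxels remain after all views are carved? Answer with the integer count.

remaining voxels: 24

full grid |V| = 512
after view 1 [y-axis, 22 of 64 cells solid] → remaining = 176
after view 2 [z-axis, 19 of 64 cells solid] → remaining = 51
after view 3 [x-axis, 29 of 64 cells solid] → remaining = 24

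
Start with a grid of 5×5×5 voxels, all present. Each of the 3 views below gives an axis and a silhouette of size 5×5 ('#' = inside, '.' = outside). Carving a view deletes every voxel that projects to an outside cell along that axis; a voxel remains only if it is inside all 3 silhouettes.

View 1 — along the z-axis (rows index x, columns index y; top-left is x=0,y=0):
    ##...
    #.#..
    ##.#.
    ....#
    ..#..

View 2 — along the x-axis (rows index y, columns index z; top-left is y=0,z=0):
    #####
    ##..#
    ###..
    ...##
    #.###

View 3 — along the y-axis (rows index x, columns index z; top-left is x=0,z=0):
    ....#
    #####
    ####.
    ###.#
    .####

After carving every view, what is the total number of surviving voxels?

initial block: 5^3 = 125
  1. axis=2 (XY plane), |mask|=9  ⇒  voxels=45
  2. axis=0 (YZ plane), |mask|=17  ⇒  voxels=33
  3. axis=1 (XZ plane), |mask|=18  ⇒  voxels=22

22 voxels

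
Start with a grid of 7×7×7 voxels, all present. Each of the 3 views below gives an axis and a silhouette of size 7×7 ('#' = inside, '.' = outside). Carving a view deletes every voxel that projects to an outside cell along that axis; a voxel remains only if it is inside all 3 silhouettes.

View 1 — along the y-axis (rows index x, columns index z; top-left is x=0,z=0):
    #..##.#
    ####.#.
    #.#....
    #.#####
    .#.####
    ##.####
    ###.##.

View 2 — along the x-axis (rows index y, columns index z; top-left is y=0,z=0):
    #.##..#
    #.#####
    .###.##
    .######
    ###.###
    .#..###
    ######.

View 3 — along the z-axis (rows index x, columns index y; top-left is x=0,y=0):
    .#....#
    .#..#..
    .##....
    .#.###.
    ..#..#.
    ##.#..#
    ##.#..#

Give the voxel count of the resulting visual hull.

initial block: 7^3 = 343
step 1: project along y, AND mask (33/49) → |grid| = 231
step 2: project along x, AND mask (37/49) → |grid| = 172
step 3: project along z, AND mask (20/49) → |grid| = 78

remaining voxels: 78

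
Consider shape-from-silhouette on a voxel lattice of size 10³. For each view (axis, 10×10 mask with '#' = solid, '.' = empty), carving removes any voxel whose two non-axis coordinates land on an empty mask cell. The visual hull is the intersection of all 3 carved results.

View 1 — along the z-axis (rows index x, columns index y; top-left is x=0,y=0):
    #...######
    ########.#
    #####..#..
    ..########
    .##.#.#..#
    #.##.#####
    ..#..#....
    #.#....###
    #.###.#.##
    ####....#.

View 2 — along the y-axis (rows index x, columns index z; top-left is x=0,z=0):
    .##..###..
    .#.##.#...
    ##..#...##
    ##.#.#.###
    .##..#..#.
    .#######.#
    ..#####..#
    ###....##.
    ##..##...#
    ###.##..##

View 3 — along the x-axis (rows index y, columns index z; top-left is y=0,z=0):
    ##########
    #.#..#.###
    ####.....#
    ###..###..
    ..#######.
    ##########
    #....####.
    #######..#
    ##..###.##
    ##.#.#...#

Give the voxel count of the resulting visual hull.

voxel count = 236

before carving: 1000 voxels (10×10×10)
carve view 1 (along z, XY-mask fill 62/100): 620 voxels remain
carve view 2 (along y, XZ-mask fill 56/100): 348 voxels remain
carve view 3 (along x, YZ-mask fill 69/100): 236 voxels remain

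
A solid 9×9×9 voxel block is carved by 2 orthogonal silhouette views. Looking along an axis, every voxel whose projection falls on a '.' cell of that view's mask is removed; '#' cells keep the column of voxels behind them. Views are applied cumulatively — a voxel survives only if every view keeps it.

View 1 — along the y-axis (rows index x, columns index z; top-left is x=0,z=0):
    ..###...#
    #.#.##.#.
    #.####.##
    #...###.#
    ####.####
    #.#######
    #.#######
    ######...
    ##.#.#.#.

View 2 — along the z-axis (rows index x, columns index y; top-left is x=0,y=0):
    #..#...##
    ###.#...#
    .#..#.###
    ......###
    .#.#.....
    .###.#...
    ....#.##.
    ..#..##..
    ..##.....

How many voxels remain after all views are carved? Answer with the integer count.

start: 9×9×9 = 729 voxels
step 1: project along y, AND mask (56/81) → |grid| = 504
step 2: project along z, AND mask (31/81) → |grid| = 191

remaining voxels: 191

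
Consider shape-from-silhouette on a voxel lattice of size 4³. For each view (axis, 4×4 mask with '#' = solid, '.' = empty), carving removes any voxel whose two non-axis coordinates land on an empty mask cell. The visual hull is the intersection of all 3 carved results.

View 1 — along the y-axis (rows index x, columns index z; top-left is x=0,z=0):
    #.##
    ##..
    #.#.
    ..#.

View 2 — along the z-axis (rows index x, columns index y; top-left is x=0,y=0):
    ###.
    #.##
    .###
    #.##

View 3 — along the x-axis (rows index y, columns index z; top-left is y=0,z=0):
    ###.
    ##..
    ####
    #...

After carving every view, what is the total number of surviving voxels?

17 voxels

before carving: 64 voxels (4×4×4)
  1. axis=1 (XZ plane), |mask|=8  ⇒  voxels=32
  2. axis=2 (XY plane), |mask|=12  ⇒  voxels=24
  3. axis=0 (YZ plane), |mask|=10  ⇒  voxels=17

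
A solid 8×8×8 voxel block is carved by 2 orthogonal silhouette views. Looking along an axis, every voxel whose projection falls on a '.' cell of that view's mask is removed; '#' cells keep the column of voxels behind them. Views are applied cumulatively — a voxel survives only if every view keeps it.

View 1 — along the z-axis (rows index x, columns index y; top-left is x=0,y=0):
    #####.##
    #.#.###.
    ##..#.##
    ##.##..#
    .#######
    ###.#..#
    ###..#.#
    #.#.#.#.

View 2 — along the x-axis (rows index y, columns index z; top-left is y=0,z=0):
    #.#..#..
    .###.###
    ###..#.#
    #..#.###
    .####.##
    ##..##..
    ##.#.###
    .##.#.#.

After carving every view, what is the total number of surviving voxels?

before carving: 512 voxels (8×8×8)
step 1: project along z, AND mask (43/64) → |grid| = 344
step 2: project along x, AND mask (39/64) → |grid| = 210

|visual hull| = 210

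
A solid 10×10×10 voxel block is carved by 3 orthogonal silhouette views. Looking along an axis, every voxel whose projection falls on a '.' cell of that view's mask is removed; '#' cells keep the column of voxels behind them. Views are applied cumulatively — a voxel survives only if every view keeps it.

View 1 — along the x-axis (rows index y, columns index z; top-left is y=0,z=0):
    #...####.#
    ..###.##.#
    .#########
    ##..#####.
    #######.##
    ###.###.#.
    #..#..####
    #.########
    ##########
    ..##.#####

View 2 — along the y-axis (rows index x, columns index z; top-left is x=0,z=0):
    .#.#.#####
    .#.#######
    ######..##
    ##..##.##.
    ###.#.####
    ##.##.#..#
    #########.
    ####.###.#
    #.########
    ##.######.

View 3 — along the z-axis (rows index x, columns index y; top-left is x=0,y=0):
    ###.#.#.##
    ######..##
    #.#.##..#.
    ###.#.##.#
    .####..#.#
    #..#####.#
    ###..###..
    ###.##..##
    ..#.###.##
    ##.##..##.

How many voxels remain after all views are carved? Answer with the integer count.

before carving: 1000 voxels (10×10×10)
after view 1 [x-axis, 76 of 100 cells solid] → remaining = 760
after view 2 [y-axis, 77 of 100 cells solid] → remaining = 584
after view 3 [z-axis, 65 of 100 cells solid] → remaining = 379

|visual hull| = 379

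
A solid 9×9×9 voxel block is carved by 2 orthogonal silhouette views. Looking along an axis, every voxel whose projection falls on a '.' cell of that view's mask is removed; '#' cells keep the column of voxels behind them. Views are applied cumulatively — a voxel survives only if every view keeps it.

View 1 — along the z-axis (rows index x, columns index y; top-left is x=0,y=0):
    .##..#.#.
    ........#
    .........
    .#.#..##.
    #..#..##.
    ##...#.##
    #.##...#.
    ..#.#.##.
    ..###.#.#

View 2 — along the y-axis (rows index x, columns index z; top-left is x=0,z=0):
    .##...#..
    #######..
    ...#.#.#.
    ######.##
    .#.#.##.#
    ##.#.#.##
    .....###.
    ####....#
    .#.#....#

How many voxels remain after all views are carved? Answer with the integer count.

start: 9×9×9 = 729 voxels
V1 z: intersect with XY mask (31 set) -- 279 left
V2 y: intersect with XZ mask (43 set) -- 148 left

voxel count = 148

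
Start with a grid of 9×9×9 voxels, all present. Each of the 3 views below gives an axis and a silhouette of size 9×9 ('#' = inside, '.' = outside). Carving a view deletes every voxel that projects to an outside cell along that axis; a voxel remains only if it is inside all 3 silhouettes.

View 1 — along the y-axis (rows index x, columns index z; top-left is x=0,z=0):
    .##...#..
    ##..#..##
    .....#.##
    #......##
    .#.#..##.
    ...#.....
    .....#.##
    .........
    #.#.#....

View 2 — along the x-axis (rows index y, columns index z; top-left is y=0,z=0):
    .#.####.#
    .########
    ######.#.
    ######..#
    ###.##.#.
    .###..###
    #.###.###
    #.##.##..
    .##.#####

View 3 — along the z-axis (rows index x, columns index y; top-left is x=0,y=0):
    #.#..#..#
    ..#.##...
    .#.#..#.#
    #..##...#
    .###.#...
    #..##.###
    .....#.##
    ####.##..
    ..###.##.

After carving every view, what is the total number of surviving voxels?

75 voxels

before carving: 729 voxels (9×9×9)
V1 y: intersect with XZ mask (25 set) -- 225 left
V2 x: intersect with YZ mask (59 set) -- 160 left
V3 z: intersect with XY mask (39 set) -- 75 left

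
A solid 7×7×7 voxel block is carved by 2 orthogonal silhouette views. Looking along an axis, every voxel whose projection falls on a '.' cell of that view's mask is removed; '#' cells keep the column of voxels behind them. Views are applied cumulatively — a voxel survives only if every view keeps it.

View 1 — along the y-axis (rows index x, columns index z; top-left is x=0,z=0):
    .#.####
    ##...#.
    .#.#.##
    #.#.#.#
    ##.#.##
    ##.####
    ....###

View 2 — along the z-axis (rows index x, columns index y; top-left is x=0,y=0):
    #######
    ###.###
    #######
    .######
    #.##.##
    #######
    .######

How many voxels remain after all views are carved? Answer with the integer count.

before carving: 343 voxels (7×7×7)
step 1: project along y, AND mask (30/49) → |grid| = 210
step 2: project along z, AND mask (44/49) → |grid| = 190

|visual hull| = 190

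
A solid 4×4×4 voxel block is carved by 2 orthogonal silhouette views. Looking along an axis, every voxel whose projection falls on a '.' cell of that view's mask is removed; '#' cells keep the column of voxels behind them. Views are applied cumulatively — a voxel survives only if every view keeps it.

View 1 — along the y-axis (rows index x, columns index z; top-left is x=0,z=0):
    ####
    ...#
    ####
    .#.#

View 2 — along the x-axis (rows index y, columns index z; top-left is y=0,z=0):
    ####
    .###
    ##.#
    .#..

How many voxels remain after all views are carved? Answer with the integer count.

initial block: 4^3 = 64
[1] y-view keeps 11 columns → grid now 44
[2] x-view keeps 11 columns → grid now 32

voxel count = 32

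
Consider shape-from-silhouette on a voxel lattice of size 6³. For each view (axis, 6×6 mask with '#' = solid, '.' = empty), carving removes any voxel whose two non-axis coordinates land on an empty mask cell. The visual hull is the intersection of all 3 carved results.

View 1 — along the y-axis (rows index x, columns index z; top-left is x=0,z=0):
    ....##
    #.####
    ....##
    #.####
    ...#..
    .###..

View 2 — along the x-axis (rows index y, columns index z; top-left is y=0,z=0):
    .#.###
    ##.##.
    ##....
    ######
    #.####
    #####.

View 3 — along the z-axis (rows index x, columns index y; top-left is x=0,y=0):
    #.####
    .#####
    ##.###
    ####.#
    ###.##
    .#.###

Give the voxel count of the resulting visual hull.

remaining voxels: 63

initial block: 6^3 = 216
V1 y: intersect with XZ mask (18 set) -- 108 left
V2 x: intersect with YZ mask (26 set) -- 76 left
V3 z: intersect with XY mask (29 set) -- 63 left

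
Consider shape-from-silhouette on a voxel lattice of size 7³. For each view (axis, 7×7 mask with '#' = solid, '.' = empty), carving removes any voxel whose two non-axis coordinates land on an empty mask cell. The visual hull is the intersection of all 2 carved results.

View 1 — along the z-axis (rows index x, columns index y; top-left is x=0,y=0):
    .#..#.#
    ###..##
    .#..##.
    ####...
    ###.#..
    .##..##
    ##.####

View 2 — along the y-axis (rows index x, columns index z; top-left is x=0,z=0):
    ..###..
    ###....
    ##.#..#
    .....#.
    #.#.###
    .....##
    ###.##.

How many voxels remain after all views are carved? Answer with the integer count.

start: 7×7×7 = 343 voxels
carve view 1 (along z, XY-mask fill 29/49): 203 voxels remain
carve view 2 (along y, XZ-mask fill 23/49): 98 voxels remain

voxel count = 98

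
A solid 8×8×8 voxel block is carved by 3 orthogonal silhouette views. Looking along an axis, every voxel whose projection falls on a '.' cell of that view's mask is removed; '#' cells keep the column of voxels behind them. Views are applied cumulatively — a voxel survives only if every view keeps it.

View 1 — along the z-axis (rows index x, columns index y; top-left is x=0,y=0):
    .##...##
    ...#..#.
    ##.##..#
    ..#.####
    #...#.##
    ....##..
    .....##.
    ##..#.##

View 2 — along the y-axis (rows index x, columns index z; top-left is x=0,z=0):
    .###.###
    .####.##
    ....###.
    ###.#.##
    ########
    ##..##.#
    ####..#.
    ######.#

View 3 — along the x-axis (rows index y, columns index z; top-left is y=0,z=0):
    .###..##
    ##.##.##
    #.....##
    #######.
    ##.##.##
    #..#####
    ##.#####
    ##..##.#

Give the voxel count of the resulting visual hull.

initial block: 8^3 = 512
carve view 1 (along z, XY-mask fill 29/64): 232 voxels remain
carve view 2 (along y, XZ-mask fill 46/64): 168 voxels remain
carve view 3 (along x, YZ-mask fill 45/64): 118 voxels remain

118 voxels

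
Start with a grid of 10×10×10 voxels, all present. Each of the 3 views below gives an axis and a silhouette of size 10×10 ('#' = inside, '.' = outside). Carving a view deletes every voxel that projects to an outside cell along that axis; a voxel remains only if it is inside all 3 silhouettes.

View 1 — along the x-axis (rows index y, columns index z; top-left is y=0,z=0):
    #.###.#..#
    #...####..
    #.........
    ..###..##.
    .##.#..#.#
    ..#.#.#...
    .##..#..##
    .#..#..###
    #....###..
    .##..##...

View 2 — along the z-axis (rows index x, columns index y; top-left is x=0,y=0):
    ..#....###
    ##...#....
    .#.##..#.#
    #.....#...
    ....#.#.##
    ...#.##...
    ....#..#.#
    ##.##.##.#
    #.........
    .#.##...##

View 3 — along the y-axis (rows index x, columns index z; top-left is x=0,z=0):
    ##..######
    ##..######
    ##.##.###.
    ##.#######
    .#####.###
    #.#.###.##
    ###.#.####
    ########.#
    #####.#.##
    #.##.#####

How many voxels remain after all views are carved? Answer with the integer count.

144 voxels

before carving: 1000 voxels (10×10×10)
after view 1 [x-axis, 43 of 100 cells solid] → remaining = 430
after view 2 [z-axis, 37 of 100 cells solid] → remaining = 172
after view 3 [y-axis, 80 of 100 cells solid] → remaining = 144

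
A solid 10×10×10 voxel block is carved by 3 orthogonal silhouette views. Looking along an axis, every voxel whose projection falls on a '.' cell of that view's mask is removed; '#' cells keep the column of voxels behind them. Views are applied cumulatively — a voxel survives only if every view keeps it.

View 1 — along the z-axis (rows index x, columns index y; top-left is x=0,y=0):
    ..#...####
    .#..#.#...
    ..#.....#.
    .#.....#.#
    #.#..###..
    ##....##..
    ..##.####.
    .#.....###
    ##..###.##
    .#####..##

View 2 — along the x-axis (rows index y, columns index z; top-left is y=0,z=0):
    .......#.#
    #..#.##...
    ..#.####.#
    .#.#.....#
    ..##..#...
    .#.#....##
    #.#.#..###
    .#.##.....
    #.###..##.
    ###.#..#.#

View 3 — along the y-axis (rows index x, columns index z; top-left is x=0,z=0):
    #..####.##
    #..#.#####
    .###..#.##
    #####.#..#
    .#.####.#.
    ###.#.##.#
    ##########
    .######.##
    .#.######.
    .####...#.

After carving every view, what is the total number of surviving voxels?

remaining voxels: 144

full grid |V| = 1000
carve view 1 (along z, XY-mask fill 46/100): 460 voxels remain
carve view 2 (along x, YZ-mask fill 43/100): 211 voxels remain
carve view 3 (along y, XZ-mask fill 70/100): 144 voxels remain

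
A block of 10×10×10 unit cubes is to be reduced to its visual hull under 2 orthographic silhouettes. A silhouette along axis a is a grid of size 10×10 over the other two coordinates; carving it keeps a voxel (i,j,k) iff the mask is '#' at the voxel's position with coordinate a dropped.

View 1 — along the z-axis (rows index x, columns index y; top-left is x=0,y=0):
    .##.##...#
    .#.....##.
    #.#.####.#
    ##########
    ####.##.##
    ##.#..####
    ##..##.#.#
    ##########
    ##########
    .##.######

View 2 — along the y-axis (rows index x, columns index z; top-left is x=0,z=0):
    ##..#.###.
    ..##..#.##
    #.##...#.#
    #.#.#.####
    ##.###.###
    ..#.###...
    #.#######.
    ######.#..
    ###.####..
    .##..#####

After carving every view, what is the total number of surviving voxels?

remaining voxels: 486

initial block: 10^3 = 1000
V1 z: intersect with XY mask (74 set) -- 740 left
V2 y: intersect with XZ mask (64 set) -- 486 left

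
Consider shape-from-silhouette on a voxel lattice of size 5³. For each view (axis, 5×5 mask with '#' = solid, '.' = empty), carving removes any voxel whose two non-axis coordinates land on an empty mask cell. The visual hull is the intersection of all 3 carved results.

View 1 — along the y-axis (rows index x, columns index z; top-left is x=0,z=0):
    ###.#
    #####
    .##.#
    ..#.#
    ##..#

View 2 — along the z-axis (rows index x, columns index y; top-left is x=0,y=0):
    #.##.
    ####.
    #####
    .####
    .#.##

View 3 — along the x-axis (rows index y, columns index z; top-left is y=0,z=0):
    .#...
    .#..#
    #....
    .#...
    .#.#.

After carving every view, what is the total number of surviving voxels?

remaining voxels: 18

initial block: 5^3 = 125
after view 1 [y-axis, 17 of 25 cells solid] → remaining = 85
after view 2 [z-axis, 19 of 25 cells solid] → remaining = 64
after view 3 [x-axis, 7 of 25 cells solid] → remaining = 18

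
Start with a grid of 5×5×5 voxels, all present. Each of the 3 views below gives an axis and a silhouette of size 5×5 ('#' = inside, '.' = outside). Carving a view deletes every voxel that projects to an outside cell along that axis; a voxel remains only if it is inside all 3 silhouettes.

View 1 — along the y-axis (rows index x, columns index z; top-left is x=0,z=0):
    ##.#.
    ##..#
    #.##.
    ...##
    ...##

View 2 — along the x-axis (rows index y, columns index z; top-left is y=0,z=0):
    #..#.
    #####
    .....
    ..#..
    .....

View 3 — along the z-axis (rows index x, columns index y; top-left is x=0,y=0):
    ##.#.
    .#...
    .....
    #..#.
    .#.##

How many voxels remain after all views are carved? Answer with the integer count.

full grid |V| = 125
carve view 1 (along y, XZ-mask fill 13/25): 65 voxels remain
carve view 2 (along x, YZ-mask fill 8/25): 21 voxels remain
carve view 3 (along z, XY-mask fill 9/25): 11 voxels remain

voxel count = 11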